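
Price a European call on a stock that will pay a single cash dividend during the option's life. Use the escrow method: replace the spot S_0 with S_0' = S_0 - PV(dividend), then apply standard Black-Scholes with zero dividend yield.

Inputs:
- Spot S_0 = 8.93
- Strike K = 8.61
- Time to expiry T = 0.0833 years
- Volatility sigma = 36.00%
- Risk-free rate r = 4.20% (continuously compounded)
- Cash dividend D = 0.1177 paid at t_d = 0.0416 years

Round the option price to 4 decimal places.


PV(D) = D * exp(-r * t_d) = 0.1177 * 0.99825433 = 0.11749453
S_0' = S_0 - PV(D) = 8.9300 - 0.11749453 = 8.81250547
d1 = (ln(S_0'/K) + (r + sigma^2/2)*T) / (sigma*sqrt(T)) = 0.30936680
d2 = d1 - sigma*sqrt(T) = 0.20546454
exp(-rT) = 0.99650751
N(d1) = 0.62147874; N(d2) = 0.58139540
C = S_0' * N(d1) - K * exp(-rT) * N(d2) = 8.81250547 * 0.62147874 - 8.6100 * 0.99650751 * 0.58139540 = 0.4885

Answer: Price = 0.4885


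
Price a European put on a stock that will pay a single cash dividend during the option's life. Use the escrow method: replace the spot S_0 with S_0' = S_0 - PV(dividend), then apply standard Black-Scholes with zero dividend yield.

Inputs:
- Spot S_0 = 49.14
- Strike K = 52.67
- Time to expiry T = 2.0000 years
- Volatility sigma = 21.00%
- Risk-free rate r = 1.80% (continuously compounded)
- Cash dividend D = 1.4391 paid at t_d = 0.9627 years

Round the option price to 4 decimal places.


Answer: Price = 7.4843

Derivation:
PV(D) = D * exp(-r * t_d) = 1.4391 * 0.98282068 = 1.41437724
S_0' = S_0 - PV(D) = 49.1400 - 1.41437724 = 47.72562276
d1 = (ln(S_0'/K) + (r + sigma^2/2)*T) / (sigma*sqrt(T)) = -0.06221737
d2 = d1 - sigma*sqrt(T) = -0.35920221
exp(-rT) = 0.96464029
N(-d1) = 0.52480513; N(-d2) = 0.64027809
P = K * exp(-rT) * N(-d2) - S_0' * N(-d1) = 52.6700 * 0.96464029 * 0.64027809 - 47.72562276 * 0.52480513 = 7.4843


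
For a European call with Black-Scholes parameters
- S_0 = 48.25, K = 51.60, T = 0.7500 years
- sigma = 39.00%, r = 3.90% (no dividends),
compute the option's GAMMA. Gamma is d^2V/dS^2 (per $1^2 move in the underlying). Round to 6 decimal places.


d1 = 0.0567332659; d2 = -0.2810166416
phi(d1) = 0.3983007663; exp(-qT) = 1.0000000000; exp(-rT) = 0.9711736407
Gamma = exp(-qT) * phi(d1) / (S * sigma * sqrt(T)) = 1.0000000000 * 0.3983007663 / (48.2500 * 0.3900 * 0.8660254038) = 0.024441

Answer: Gamma = 0.024441


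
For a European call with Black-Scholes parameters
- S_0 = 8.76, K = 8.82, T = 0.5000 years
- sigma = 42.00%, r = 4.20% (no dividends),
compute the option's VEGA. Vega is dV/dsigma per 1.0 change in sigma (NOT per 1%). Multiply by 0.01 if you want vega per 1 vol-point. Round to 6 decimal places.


Answer: Vega = 2.424033

Derivation:
d1 = 0.1962188822; d2 = -0.1007659659
phi(d1) = 0.3913357241; exp(-qT) = 1.0000000000; exp(-rT) = 0.9792189646
Vega = S * exp(-qT) * phi(d1) * sqrt(T) = 8.7600 * 1.0000000000 * 0.3913357241 * 0.7071067812 = 2.424033


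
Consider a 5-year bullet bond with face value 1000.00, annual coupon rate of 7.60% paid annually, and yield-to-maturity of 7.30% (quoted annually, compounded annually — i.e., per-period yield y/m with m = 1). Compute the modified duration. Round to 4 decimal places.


Answer: Modified duration = 4.0506

Derivation:
Coupon per period c = face * coupon_rate / m = 76.000000
Periods per year m = 1; per-period yield y/m = 0.073000
Number of cashflows N = 5
Cashflows (t years, CF_t, discount factor 1/(1+y/m)^(m*t), PV):
  t = 1.0000: CF_t = 76.000000, DF = 0.931966, PV = 70.829450
  t = 2.0000: CF_t = 76.000000, DF = 0.868561, PV = 66.010671
  t = 3.0000: CF_t = 76.000000, DF = 0.809470, PV = 61.519731
  t = 4.0000: CF_t = 76.000000, DF = 0.754399, PV = 57.334325
  t = 5.0000: CF_t = 1076.000000, DF = 0.703075, PV = 756.508238
Price P = sum_t PV_t = 1012.202415
First compute Macaulay numerator sum_t t * PV_t:
  t * PV_t at t = 1.0000: 70.829450
  t * PV_t at t = 2.0000: 132.021342
  t * PV_t at t = 3.0000: 184.559192
  t * PV_t at t = 4.0000: 229.337300
  t * PV_t at t = 5.0000: 3782.541189
Macaulay duration D = 4399.288474 / 1012.202415 = 4.346254
Modified duration = D / (1 + y/m) = 4.346254 / (1 + 0.073000) = 4.050563


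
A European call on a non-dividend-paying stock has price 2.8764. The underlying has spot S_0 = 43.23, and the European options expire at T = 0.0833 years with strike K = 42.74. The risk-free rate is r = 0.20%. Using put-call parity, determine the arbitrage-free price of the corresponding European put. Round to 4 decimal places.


Put-call parity: C - P = S_0 * exp(-qT) - K * exp(-rT).
S_0 * exp(-qT) = 43.2300 * 1.00000000 = 43.23000000
K * exp(-rT) = 42.7400 * 0.99983341 = 42.73288011
P = C - S*exp(-qT) + K*exp(-rT)
P = 2.8764 - 43.23000000 + 42.73288011 = 2.3793

Answer: Put price = 2.3793


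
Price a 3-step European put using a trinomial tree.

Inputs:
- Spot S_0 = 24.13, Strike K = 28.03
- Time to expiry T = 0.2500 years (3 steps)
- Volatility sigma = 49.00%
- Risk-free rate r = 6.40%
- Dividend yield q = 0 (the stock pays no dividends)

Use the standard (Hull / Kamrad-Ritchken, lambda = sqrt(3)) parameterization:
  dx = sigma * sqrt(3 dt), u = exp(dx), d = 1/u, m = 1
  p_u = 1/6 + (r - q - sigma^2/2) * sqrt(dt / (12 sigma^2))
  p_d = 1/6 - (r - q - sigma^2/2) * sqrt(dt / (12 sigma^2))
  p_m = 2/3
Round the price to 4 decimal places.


Answer: Price = V(0,0) = 4.7060

Derivation:
dt = T/N = 0.083333; dx = sigma*sqrt(3*dt) = 0.245000
u = exp(dx) = 1.277621; d = 1/u = 0.782705
p_u = 0.157134, p_m = 0.666667, p_d = 0.176199
Discount per step: exp(-r*dt) = 0.994681
Stock lattice S(k, j) with j the centered position index:
  k=0: S(0,+0) = 24.1300
  k=1: S(1,-1) = 18.8867; S(1,+0) = 24.1300; S(1,+1) = 30.8290
  k=2: S(2,-2) = 14.7827; S(2,-1) = 18.8867; S(2,+0) = 24.1300; S(2,+1) = 30.8290; S(2,+2) = 39.3878
  k=3: S(3,-3) = 11.5705; S(3,-2) = 14.7827; S(3,-1) = 18.8867; S(3,+0) = 24.1300; S(3,+1) = 30.8290; S(3,+2) = 39.3878; S(3,+3) = 50.3227
Terminal payoffs V(N, j) = max(K - S_T, 0):
  V(3,-3) = 16.459533; V(3,-2) = 13.247325; V(3,-1) = 9.143339; V(3,+0) = 3.900000; V(3,+1) = 0.000000; V(3,+2) = 0.000000; V(3,+3) = 0.000000
Backward induction: V(k, j) = exp(-r*dt) * [p_u * V(k+1, j+1) + p_m * V(k+1, j) + p_d * V(k+1, j-1)]
  V(2,-2) = exp(-r*dt) * [p_u*9.143339 + p_m*13.247325 + p_d*16.459533] = 13.098391
  V(2,-1) = exp(-r*dt) * [p_u*3.900000 + p_m*9.143339 + p_d*13.247325] = 8.994450
  V(2,+0) = exp(-r*dt) * [p_u*0.000000 + p_m*3.900000 + p_d*9.143339] = 4.188648
  V(2,+1) = exp(-r*dt) * [p_u*0.000000 + p_m*0.000000 + p_d*3.900000] = 0.683521
  V(2,+2) = exp(-r*dt) * [p_u*0.000000 + p_m*0.000000 + p_d*0.000000] = 0.000000
  V(1,-1) = exp(-r*dt) * [p_u*4.188648 + p_m*8.994450 + p_d*13.098391] = 8.914732
  V(1,+0) = exp(-r*dt) * [p_u*0.683521 + p_m*4.188648 + p_d*8.994450] = 4.460795
  V(1,+1) = exp(-r*dt) * [p_u*0.000000 + p_m*0.683521 + p_d*4.188648] = 1.187367
  V(0,+0) = exp(-r*dt) * [p_u*1.187367 + p_m*4.460795 + p_d*8.914732] = 4.706040


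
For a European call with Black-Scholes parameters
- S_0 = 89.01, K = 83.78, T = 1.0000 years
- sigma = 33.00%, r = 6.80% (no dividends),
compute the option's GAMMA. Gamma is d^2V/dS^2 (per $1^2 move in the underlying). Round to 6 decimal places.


Answer: Gamma = 0.011646

Derivation:
d1 = 0.5545588105; d2 = 0.2245588105
phi(d1) = 0.3420814986; exp(-qT) = 1.0000000000; exp(-rT) = 0.9342604736
Gamma = exp(-qT) * phi(d1) / (S * sigma * sqrt(T)) = 1.0000000000 * 0.3420814986 / (89.0100 * 0.3300 * 1.0000000000) = 0.011646


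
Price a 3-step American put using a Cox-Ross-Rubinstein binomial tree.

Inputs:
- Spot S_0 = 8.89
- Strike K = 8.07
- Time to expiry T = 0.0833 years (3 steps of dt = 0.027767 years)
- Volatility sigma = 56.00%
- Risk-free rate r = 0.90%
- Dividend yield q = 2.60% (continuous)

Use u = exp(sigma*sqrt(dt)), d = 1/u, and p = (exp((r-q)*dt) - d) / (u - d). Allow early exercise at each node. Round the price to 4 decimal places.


dt = T/N = 0.027767
u = exp(sigma*sqrt(dt)) = 1.097807; d = 1/u = 0.910907
p = (exp((r-q)*dt) - d) / (u - d) = 0.474163
Discount per step: exp(-r*dt) = 0.999750
Stock lattice S(k, i) with i counting down-moves:
  k=0: S(0,0) = 8.8900
  k=1: S(1,0) = 9.7595; S(1,1) = 8.0980
  k=2: S(2,0) = 10.7141; S(2,1) = 8.8900; S(2,2) = 7.3765
  k=3: S(3,0) = 11.7620; S(3,1) = 9.7595; S(3,2) = 8.0980; S(3,3) = 6.7193
Terminal payoffs V(N, i) = max(K - S_T, 0):
  V(3,0) = 0.000000; V(3,1) = 0.000000; V(3,2) = 0.000000; V(3,3) = 1.350706
Backward induction: V(k, i) = exp(-r*dt) * [p * V(k+1, i) + (1-p) * V(k+1, i+1)]; then take max(V_cont, immediate exercise) for American.
  V(2,0) = exp(-r*dt) * [p*0.000000 + (1-p)*0.000000] = 0.000000; exercise = 0.000000; V(2,0) = max -> 0.000000
  V(2,1) = exp(-r*dt) * [p*0.000000 + (1-p)*0.000000] = 0.000000; exercise = 0.000000; V(2,1) = max -> 0.000000
  V(2,2) = exp(-r*dt) * [p*0.000000 + (1-p)*1.350706] = 0.710073; exercise = 0.693511; V(2,2) = max -> 0.710073
  V(1,0) = exp(-r*dt) * [p*0.000000 + (1-p)*0.000000] = 0.000000; exercise = 0.000000; V(1,0) = max -> 0.000000
  V(1,1) = exp(-r*dt) * [p*0.000000 + (1-p)*0.710073] = 0.373289; exercise = 0.000000; V(1,1) = max -> 0.373289
  V(0,0) = exp(-r*dt) * [p*0.000000 + (1-p)*0.373289] = 0.196240; exercise = 0.000000; V(0,0) = max -> 0.196240

Answer: Price = V(0,0) = 0.1962


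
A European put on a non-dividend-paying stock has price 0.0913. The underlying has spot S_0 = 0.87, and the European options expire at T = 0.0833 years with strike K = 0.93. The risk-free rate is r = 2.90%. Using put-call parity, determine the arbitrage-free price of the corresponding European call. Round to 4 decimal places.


Answer: Call price = 0.0335

Derivation:
Put-call parity: C - P = S_0 * exp(-qT) - K * exp(-rT).
S_0 * exp(-qT) = 0.8700 * 1.00000000 = 0.87000000
K * exp(-rT) = 0.9300 * 0.99758722 = 0.92775611
C = P + S*exp(-qT) - K*exp(-rT)
C = 0.0913 + 0.87000000 - 0.92775611 = 0.0335


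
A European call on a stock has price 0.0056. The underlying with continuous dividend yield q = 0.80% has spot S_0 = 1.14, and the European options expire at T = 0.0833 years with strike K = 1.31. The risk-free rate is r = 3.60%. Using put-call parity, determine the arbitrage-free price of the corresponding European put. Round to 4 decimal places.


Answer: Put price = 0.1724

Derivation:
Put-call parity: C - P = S_0 * exp(-qT) - K * exp(-rT).
S_0 * exp(-qT) = 1.1400 * 0.99933382 = 1.13924056
K * exp(-rT) = 1.3100 * 0.99700569 = 1.30607746
P = C - S*exp(-qT) + K*exp(-rT)
P = 0.0056 - 1.13924056 + 1.30607746 = 0.1724


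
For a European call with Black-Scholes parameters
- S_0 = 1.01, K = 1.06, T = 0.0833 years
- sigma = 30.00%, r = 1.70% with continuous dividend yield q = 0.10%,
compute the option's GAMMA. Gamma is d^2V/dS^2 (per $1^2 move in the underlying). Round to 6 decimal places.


Answer: Gamma = 4.026805

Derivation:
d1 = -0.4993609556; d2 = -0.5859461737
phi(d1) = 0.3521777655; exp(-qT) = 0.9999167035; exp(-rT) = 0.9985849022
Gamma = exp(-qT) * phi(d1) / (S * sigma * sqrt(T)) = 0.9999167035 * 0.3521777655 / (1.0100 * 0.3000 * 0.2886173938) = 4.026805


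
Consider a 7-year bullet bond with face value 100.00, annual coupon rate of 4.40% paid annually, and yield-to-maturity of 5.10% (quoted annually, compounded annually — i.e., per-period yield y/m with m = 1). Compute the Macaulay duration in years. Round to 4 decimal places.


Answer: Macaulay duration = 6.1545 years

Derivation:
Coupon per period c = face * coupon_rate / m = 4.400000
Periods per year m = 1; per-period yield y/m = 0.051000
Number of cashflows N = 7
Cashflows (t years, CF_t, discount factor 1/(1+y/m)^(m*t), PV):
  t = 1.0000: CF_t = 4.400000, DF = 0.951475, PV = 4.186489
  t = 2.0000: CF_t = 4.400000, DF = 0.905304, PV = 3.983339
  t = 3.0000: CF_t = 4.400000, DF = 0.861374, PV = 3.790046
  t = 4.0000: CF_t = 4.400000, DF = 0.819576, PV = 3.606134
  t = 5.0000: CF_t = 4.400000, DF = 0.779806, PV = 3.431145
  t = 6.0000: CF_t = 4.400000, DF = 0.741965, PV = 3.264648
  t = 7.0000: CF_t = 104.400000, DF = 0.705961, PV = 73.702376
Price P = sum_t PV_t = 95.964177
Macaulay numerator sum_t t * PV_t:
  t * PV_t at t = 1.0000: 4.186489
  t * PV_t at t = 2.0000: 7.966678
  t * PV_t at t = 3.0000: 11.370139
  t * PV_t at t = 4.0000: 14.424534
  t * PV_t at t = 5.0000: 17.155726
  t * PV_t at t = 6.0000: 19.587889
  t * PV_t at t = 7.0000: 515.916629
Macaulay duration D = (sum_t t * PV_t) / P = 590.608084 / 95.964177 = 6.154464


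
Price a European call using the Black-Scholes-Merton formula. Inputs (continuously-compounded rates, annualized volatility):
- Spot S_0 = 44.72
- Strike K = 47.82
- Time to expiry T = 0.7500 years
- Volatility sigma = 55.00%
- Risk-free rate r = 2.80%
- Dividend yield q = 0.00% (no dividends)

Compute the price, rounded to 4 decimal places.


d1 = (ln(S/K) + (r - q + 0.5*sigma^2) * T) / (sigma * sqrt(T)) = 0.14153346
d2 = d1 - sigma * sqrt(T) = -0.33478051
exp(-rT) = 0.97921896; exp(-qT) = 1.00000000
C = S_0 * exp(-qT) * N(d1) - K * exp(-rT) * N(d2)
N(d1) = 0.55627574; N(d2) = 0.36889533
C = 44.7200 * 1.00000000 * 0.55627574 - 47.8200 * 0.97921896 * 0.36889533 = 7.6027

Answer: Price = 7.6027


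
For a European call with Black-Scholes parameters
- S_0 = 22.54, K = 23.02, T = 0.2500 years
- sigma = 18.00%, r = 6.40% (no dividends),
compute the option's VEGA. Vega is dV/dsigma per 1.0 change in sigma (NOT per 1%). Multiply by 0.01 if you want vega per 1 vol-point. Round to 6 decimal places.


d1 = -0.0113543854; d2 = -0.1013543854
phi(d1) = 0.3989165650; exp(-qT) = 1.0000000000; exp(-rT) = 0.9841273201
Vega = S * exp(-qT) * phi(d1) * sqrt(T) = 22.5400 * 1.0000000000 * 0.3989165650 * 0.5000000000 = 4.495790

Answer: Vega = 4.495790


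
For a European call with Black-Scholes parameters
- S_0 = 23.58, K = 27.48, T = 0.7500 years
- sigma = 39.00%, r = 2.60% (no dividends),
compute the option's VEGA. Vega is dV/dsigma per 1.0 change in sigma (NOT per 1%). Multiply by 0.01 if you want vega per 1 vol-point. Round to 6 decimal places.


Answer: Vega = 7.940320

Derivation:
d1 = -0.2265643026; d2 = -0.5643142101
phi(d1) = 0.3888334311; exp(-qT) = 1.0000000000; exp(-rT) = 0.9806888952
Vega = S * exp(-qT) * phi(d1) * sqrt(T) = 23.5800 * 1.0000000000 * 0.3888334311 * 0.8660254038 = 7.940320


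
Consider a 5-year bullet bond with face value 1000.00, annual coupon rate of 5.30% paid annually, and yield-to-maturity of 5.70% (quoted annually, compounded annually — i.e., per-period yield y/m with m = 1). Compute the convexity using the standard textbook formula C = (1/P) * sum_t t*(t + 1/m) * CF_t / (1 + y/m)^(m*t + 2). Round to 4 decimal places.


Answer: Convexity = 23.4145

Derivation:
Coupon per period c = face * coupon_rate / m = 53.000000
Periods per year m = 1; per-period yield y/m = 0.057000
Number of cashflows N = 5
Cashflows (t years, CF_t, discount factor 1/(1+y/m)^(m*t), PV):
  t = 1.0000: CF_t = 53.000000, DF = 0.946074, PV = 50.141911
  t = 2.0000: CF_t = 53.000000, DF = 0.895056, PV = 47.437948
  t = 3.0000: CF_t = 53.000000, DF = 0.846789, PV = 44.879799
  t = 4.0000: CF_t = 53.000000, DF = 0.801125, PV = 42.459602
  t = 5.0000: CF_t = 1053.000000, DF = 0.757923, PV = 798.092877
Price P = sum_t PV_t = 983.012138
Convexity numerator sum_t t*(t + 1/m) * CF_t / (1+y/m)^(m*t + 2):
  t = 1.0000: term = 89.759599
  t = 2.0000: term = 254.757613
  t = 3.0000: term = 482.039003
  t = 4.0000: term = 760.074113
  t = 5.0000: term = 21430.125518
Convexity = (1/P) * sum = 23016.755846 / 983.012138 = 23.414518


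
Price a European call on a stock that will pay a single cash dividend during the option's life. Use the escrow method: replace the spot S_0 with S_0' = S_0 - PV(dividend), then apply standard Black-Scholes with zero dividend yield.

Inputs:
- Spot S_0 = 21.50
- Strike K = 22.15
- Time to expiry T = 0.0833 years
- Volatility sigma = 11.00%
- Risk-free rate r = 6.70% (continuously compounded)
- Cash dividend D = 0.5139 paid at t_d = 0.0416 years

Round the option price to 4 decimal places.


PV(D) = D * exp(-r * t_d) = 0.5139 * 0.99721668 = 0.51246965
S_0' = S_0 - PV(D) = 21.5000 - 0.51246965 = 20.98753035
d1 = (ln(S_0'/K) + (r + sigma^2/2)*T) / (sigma*sqrt(T)) = -1.50636556
d2 = d1 - sigma*sqrt(T) = -1.53811347
exp(-rT) = 0.99443445
N(d1) = 0.06598668; N(d2) = 0.06201044
C = S_0' * N(d1) - K * exp(-rT) * N(d2) = 20.98753035 * 0.06598668 - 22.1500 * 0.99443445 * 0.06201044 = 0.0190

Answer: Price = 0.0190


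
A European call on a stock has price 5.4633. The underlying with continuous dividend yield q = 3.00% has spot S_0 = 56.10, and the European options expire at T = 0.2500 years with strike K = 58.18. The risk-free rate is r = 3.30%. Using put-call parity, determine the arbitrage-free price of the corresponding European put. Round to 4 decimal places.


Put-call parity: C - P = S_0 * exp(-qT) - K * exp(-rT).
S_0 * exp(-qT) = 56.1000 * 0.99252805 = 55.68082388
K * exp(-rT) = 58.1800 * 0.99178394 = 57.70198950
P = C - S*exp(-qT) + K*exp(-rT)
P = 5.4633 - 55.68082388 + 57.70198950 = 7.4845

Answer: Put price = 7.4845


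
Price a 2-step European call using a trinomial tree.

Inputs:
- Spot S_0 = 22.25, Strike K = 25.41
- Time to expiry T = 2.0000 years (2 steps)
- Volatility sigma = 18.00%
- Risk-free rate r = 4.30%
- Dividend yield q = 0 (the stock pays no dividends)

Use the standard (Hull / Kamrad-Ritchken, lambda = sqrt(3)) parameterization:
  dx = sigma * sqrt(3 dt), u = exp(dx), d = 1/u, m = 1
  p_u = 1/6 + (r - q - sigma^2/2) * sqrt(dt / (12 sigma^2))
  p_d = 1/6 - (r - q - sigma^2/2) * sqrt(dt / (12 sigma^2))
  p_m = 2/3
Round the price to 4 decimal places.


dt = T/N = 1.000000; dx = sigma*sqrt(3*dt) = 0.311769
u = exp(dx) = 1.365839; d = 1/u = 0.732151
p_u = 0.209647, p_m = 0.666667, p_d = 0.123686
Discount per step: exp(-r*dt) = 0.957911
Stock lattice S(k, j) with j the centered position index:
  k=0: S(0,+0) = 22.2500
  k=1: S(1,-1) = 16.2903; S(1,+0) = 22.2500; S(1,+1) = 30.3899
  k=2: S(2,-2) = 11.9270; S(2,-1) = 16.2903; S(2,+0) = 22.2500; S(2,+1) = 30.3899; S(2,+2) = 41.5078
Terminal payoffs V(N, j) = max(S_T - K, 0):
  V(2,-2) = 0.000000; V(2,-1) = 0.000000; V(2,+0) = 0.000000; V(2,+1) = 4.979925; V(2,+2) = 16.097756
Backward induction: V(k, j) = exp(-r*dt) * [p_u * V(k+1, j+1) + p_m * V(k+1, j) + p_d * V(k+1, j-1)]
  V(1,-1) = exp(-r*dt) * [p_u*0.000000 + p_m*0.000000 + p_d*0.000000] = 0.000000
  V(1,+0) = exp(-r*dt) * [p_u*4.979925 + p_m*0.000000 + p_d*0.000000] = 1.000086
  V(1,+1) = exp(-r*dt) * [p_u*16.097756 + p_m*4.979925 + p_d*0.000000] = 6.413025
  V(0,+0) = exp(-r*dt) * [p_u*6.413025 + p_m*1.000086 + p_d*0.000000] = 1.926548

Answer: Price = V(0,0) = 1.9265


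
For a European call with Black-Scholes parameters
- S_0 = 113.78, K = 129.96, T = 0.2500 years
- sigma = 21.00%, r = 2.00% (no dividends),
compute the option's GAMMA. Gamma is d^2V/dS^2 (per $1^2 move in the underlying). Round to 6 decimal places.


Answer: Gamma = 0.016918

Derivation:
d1 = -1.1661662046; d2 = -1.2711662046
phi(d1) = 0.2021166362; exp(-qT) = 1.0000000000; exp(-rT) = 0.9950124792
Gamma = exp(-qT) * phi(d1) / (S * sigma * sqrt(T)) = 1.0000000000 * 0.2021166362 / (113.7800 * 0.2100 * 0.5000000000) = 0.016918


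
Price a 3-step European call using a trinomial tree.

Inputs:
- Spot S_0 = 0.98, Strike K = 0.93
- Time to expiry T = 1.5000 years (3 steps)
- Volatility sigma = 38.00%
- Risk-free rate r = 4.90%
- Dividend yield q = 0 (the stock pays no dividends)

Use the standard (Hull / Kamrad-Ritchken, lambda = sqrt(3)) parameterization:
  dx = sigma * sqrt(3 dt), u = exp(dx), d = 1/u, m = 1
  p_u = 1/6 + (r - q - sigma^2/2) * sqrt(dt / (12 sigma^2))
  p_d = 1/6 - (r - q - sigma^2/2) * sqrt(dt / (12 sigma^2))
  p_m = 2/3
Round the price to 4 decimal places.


Answer: Price = V(0,0) = 0.2260

Derivation:
dt = T/N = 0.500000; dx = sigma*sqrt(3*dt) = 0.465403
u = exp(dx) = 1.592656; d = 1/u = 0.627882
p_u = 0.154204, p_m = 0.666667, p_d = 0.179129
Discount per step: exp(-r*dt) = 0.975798
Stock lattice S(k, j) with j the centered position index:
  k=0: S(0,+0) = 0.9800
  k=1: S(1,-1) = 0.6153; S(1,+0) = 0.9800; S(1,+1) = 1.5608
  k=2: S(2,-2) = 0.3864; S(2,-1) = 0.6153; S(2,+0) = 0.9800; S(2,+1) = 1.5608; S(2,+2) = 2.4858
  k=3: S(3,-3) = 0.2426; S(3,-2) = 0.3864; S(3,-1) = 0.6153; S(3,+0) = 0.9800; S(3,+1) = 1.5608; S(3,+2) = 2.4858; S(3,+3) = 3.9591
Terminal payoffs V(N, j) = max(S_T - K, 0):
  V(3,-3) = 0.000000; V(3,-2) = 0.000000; V(3,-1) = 0.000000; V(3,+0) = 0.050000; V(3,+1) = 0.630803; V(3,+2) = 1.555822; V(3,+3) = 3.029059
Backward induction: V(k, j) = exp(-r*dt) * [p_u * V(k+1, j+1) + p_m * V(k+1, j) + p_d * V(k+1, j-1)]
  V(2,-2) = exp(-r*dt) * [p_u*0.000000 + p_m*0.000000 + p_d*0.000000] = 0.000000
  V(2,-1) = exp(-r*dt) * [p_u*0.050000 + p_m*0.000000 + p_d*0.000000] = 0.007524
  V(2,+0) = exp(-r*dt) * [p_u*0.630803 + p_m*0.050000 + p_d*0.000000] = 0.127445
  V(2,+1) = exp(-r*dt) * [p_u*1.555822 + p_m*0.630803 + p_d*0.050000] = 0.653205
  V(2,+2) = exp(-r*dt) * [p_u*3.029059 + p_m*1.555822 + p_d*0.630803] = 1.578161
  V(1,-1) = exp(-r*dt) * [p_u*0.127445 + p_m*0.007524 + p_d*0.000000] = 0.024071
  V(1,+0) = exp(-r*dt) * [p_u*0.653205 + p_m*0.127445 + p_d*0.007524] = 0.182511
  V(1,+1) = exp(-r*dt) * [p_u*1.578161 + p_m*0.653205 + p_d*0.127445] = 0.684677
  V(0,+0) = exp(-r*dt) * [p_u*0.684677 + p_m*0.182511 + p_d*0.024071] = 0.225962


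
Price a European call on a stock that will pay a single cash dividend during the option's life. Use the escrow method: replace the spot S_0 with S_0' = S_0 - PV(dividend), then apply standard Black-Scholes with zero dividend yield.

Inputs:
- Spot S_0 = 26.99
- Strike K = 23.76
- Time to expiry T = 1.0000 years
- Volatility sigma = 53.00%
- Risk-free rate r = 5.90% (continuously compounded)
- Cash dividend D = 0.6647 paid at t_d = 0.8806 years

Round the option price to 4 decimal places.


PV(D) = D * exp(-r * t_d) = 0.6647 * 0.94937121 = 0.63104704
S_0' = S_0 - PV(D) = 26.9900 - 0.63104704 = 26.35895296
d1 = (ln(S_0'/K) + (r + sigma^2/2)*T) / (sigma*sqrt(T)) = 0.57217829
d2 = d1 - sigma*sqrt(T) = 0.04217829
exp(-rT) = 0.94270677
N(d1) = 0.71639940; N(d2) = 0.51682172
C = S_0' * N(d1) - K * exp(-rT) * N(d2) = 26.35895296 * 0.71639940 - 23.7600 * 0.94270677 * 0.51682172 = 7.3074

Answer: Price = 7.3074


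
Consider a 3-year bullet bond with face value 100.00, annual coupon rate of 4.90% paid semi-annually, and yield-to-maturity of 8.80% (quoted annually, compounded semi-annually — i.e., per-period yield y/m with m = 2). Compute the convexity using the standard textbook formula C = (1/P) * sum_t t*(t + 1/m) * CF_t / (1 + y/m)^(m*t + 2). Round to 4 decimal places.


Coupon per period c = face * coupon_rate / m = 2.450000
Periods per year m = 2; per-period yield y/m = 0.044000
Number of cashflows N = 6
Cashflows (t years, CF_t, discount factor 1/(1+y/m)^(m*t), PV):
  t = 0.5000: CF_t = 2.450000, DF = 0.957854, PV = 2.346743
  t = 1.0000: CF_t = 2.450000, DF = 0.917485, PV = 2.247838
  t = 1.5000: CF_t = 2.450000, DF = 0.878817, PV = 2.153102
  t = 2.0000: CF_t = 2.450000, DF = 0.841779, PV = 2.062358
  t = 2.5000: CF_t = 2.450000, DF = 0.806302, PV = 1.975439
  t = 3.0000: CF_t = 102.450000, DF = 0.772320, PV = 79.124134
Price P = sum_t PV_t = 89.909615
Convexity numerator sum_t t*(t + 1/m) * CF_t / (1+y/m)^(m*t + 2):
  t = 0.5000: term = 1.076551
  t = 1.0000: term = 3.093537
  t = 1.5000: term = 5.926317
  t = 2.0000: term = 9.460914
  t = 2.5000: term = 13.593267
  t = 3.0000: term = 762.249718
Convexity = (1/P) * sum = 795.400304 / 89.909615 = 8.846666

Answer: Convexity = 8.8467


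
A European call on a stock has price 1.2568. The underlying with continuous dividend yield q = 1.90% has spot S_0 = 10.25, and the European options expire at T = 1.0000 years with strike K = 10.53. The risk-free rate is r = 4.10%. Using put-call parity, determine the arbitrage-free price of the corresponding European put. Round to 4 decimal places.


Answer: Put price = 1.3067

Derivation:
Put-call parity: C - P = S_0 * exp(-qT) - K * exp(-rT).
S_0 * exp(-qT) = 10.2500 * 0.98117936 = 10.05708846
K * exp(-rT) = 10.5300 * 0.95982913 = 10.10700074
P = C - S*exp(-qT) + K*exp(-rT)
P = 1.2568 - 10.05708846 + 10.10700074 = 1.3067


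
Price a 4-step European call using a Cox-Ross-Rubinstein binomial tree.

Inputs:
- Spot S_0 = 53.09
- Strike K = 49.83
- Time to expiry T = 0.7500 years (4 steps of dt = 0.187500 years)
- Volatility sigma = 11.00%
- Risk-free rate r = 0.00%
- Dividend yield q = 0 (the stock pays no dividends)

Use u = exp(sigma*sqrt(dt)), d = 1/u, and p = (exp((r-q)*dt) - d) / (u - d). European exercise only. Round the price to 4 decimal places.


dt = T/N = 0.187500
u = exp(sigma*sqrt(dt)) = 1.048784; d = 1/u = 0.953485
p = (exp((r-q)*dt) - d) / (u - d) = 0.488094
Discount per step: exp(-r*dt) = 1.000000
Stock lattice S(k, i) with i counting down-moves:
  k=0: S(0,0) = 53.0900
  k=1: S(1,0) = 55.6799; S(1,1) = 50.6205
  k=2: S(2,0) = 58.3962; S(2,1) = 53.0900; S(2,2) = 48.2659
  k=3: S(3,0) = 61.2450; S(3,1) = 55.6799; S(3,2) = 50.6205; S(3,3) = 46.0208
  k=4: S(4,0) = 64.2328; S(4,1) = 58.3962; S(4,2) = 53.0900; S(4,3) = 48.2659; S(4,4) = 43.8802
Terminal payoffs V(N, i) = max(S_T - K, 0):
  V(4,0) = 14.402812; V(4,1) = 8.566233; V(4,2) = 3.260000; V(4,3) = 0.000000; V(4,4) = 0.000000
Backward induction: V(k, i) = exp(-r*dt) * [p * V(k+1, i) + (1-p) * V(k+1, i+1)].
  V(3,0) = exp(-r*dt) * [p*14.402812 + (1-p)*8.566233] = 11.415035
  V(3,1) = exp(-r*dt) * [p*8.566233 + (1-p)*3.260000] = 5.849943
  V(3,2) = exp(-r*dt) * [p*3.260000 + (1-p)*0.000000] = 1.591188
  V(3,3) = exp(-r*dt) * [p*0.000000 + (1-p)*0.000000] = 0.000000
  V(2,0) = exp(-r*dt) * [p*11.415035 + (1-p)*5.849943] = 8.566233
  V(2,1) = exp(-r*dt) * [p*5.849943 + (1-p)*1.591188] = 3.669862
  V(2,2) = exp(-r*dt) * [p*1.591188 + (1-p)*0.000000] = 0.776650
  V(1,0) = exp(-r*dt) * [p*8.566233 + (1-p)*3.669862] = 6.059753
  V(1,1) = exp(-r*dt) * [p*3.669862 + (1-p)*0.776650] = 2.188811
  V(0,0) = exp(-r*dt) * [p*6.059753 + (1-p)*2.188811] = 4.078196

Answer: Price = V(0,0) = 4.0782


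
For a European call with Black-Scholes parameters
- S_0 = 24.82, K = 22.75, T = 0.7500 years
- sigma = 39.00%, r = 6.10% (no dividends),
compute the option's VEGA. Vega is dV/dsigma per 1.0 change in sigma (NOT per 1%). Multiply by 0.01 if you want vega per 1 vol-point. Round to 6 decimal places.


Answer: Vega = 7.321783

Derivation:
d1 = 0.5621678354; d2 = 0.2244179279
phi(d1) = 0.3406312140; exp(-qT) = 1.0000000000; exp(-rT) = 0.9552807525
Vega = S * exp(-qT) * phi(d1) * sqrt(T) = 24.8200 * 1.0000000000 * 0.3406312140 * 0.8660254038 = 7.321783


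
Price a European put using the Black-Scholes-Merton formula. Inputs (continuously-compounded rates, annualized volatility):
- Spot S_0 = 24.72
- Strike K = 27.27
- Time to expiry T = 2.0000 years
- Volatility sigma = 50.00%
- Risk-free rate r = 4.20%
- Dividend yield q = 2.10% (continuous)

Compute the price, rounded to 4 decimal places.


Answer: Price = 7.4443

Derivation:
d1 = (ln(S/K) + (r - q + 0.5*sigma^2) * T) / (sigma * sqrt(T)) = 0.27411056
d2 = d1 - sigma * sqrt(T) = -0.43299622
exp(-rT) = 0.91943126; exp(-qT) = 0.95886978
P = K * exp(-rT) * N(-d2) - S_0 * exp(-qT) * N(-d1)
N(-d1) = 0.39199983; N(-d2) = 0.66749124
P = 27.2700 * 0.91943126 * 0.66749124 - 24.7200 * 0.95886978 * 0.39199983 = 7.4443


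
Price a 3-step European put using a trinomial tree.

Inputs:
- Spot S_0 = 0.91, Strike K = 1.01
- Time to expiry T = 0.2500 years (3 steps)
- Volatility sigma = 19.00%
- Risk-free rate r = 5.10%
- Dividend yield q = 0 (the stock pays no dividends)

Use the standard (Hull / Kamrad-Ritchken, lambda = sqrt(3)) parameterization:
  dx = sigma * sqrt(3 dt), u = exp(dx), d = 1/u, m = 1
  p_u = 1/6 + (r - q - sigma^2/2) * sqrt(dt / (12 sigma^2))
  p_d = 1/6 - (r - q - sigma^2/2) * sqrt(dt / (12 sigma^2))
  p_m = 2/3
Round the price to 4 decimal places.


Answer: Price = V(0,0) = 0.0942

Derivation:
dt = T/N = 0.083333; dx = sigma*sqrt(3*dt) = 0.095000
u = exp(dx) = 1.099659; d = 1/u = 0.909373
p_u = 0.181118, p_m = 0.666667, p_d = 0.152215
Discount per step: exp(-r*dt) = 0.995759
Stock lattice S(k, j) with j the centered position index:
  k=0: S(0,+0) = 0.9100
  k=1: S(1,-1) = 0.8275; S(1,+0) = 0.9100; S(1,+1) = 1.0007
  k=2: S(2,-2) = 0.7525; S(2,-1) = 0.8275; S(2,+0) = 0.9100; S(2,+1) = 1.0007; S(2,+2) = 1.1004
  k=3: S(3,-3) = 0.6843; S(3,-2) = 0.7525; S(3,-1) = 0.8275; S(3,+0) = 0.9100; S(3,+1) = 1.0007; S(3,+2) = 1.1004; S(3,+3) = 1.2101
Terminal payoffs V(N, j) = max(K - S_T, 0):
  V(3,-3) = 0.325667; V(3,-2) = 0.257467; V(3,-1) = 0.182471; V(3,+0) = 0.100000; V(3,+1) = 0.009310; V(3,+2) = 0.000000; V(3,+3) = 0.000000
Backward induction: V(k, j) = exp(-r*dt) * [p_u * V(k+1, j+1) + p_m * V(k+1, j) + p_d * V(k+1, j-1)]
  V(2,-2) = exp(-r*dt) * [p_u*0.182471 + p_m*0.257467 + p_d*0.325667] = 0.253187
  V(2,-1) = exp(-r*dt) * [p_u*0.100000 + p_m*0.182471 + p_d*0.257467] = 0.178190
  V(2,+0) = exp(-r*dt) * [p_u*0.009310 + p_m*0.100000 + p_d*0.182471] = 0.095720
  V(2,+1) = exp(-r*dt) * [p_u*0.000000 + p_m*0.009310 + p_d*0.100000] = 0.021338
  V(2,+2) = exp(-r*dt) * [p_u*0.000000 + p_m*0.000000 + p_d*0.009310] = 0.001411
  V(1,-1) = exp(-r*dt) * [p_u*0.095720 + p_m*0.178190 + p_d*0.253187] = 0.173928
  V(1,+0) = exp(-r*dt) * [p_u*0.021338 + p_m*0.095720 + p_d*0.178190] = 0.094399
  V(1,+1) = exp(-r*dt) * [p_u*0.001411 + p_m*0.021338 + p_d*0.095720] = 0.028927
  V(0,+0) = exp(-r*dt) * [p_u*0.028927 + p_m*0.094399 + p_d*0.173928] = 0.094245


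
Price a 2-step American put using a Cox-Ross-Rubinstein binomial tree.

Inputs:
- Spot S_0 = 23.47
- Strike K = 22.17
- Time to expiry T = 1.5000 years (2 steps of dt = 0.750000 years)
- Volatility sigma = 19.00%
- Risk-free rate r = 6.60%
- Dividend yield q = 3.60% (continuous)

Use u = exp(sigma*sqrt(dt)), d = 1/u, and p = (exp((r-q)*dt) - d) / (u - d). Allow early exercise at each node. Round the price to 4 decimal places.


Answer: Price = V(0,0) = 1.0667

Derivation:
dt = T/N = 0.750000
u = exp(sigma*sqrt(dt)) = 1.178856; d = 1/u = 0.848280
p = (exp((r-q)*dt) - d) / (u - d) = 0.527791
Discount per step: exp(-r*dt) = 0.951705
Stock lattice S(k, i) with i counting down-moves:
  k=0: S(0,0) = 23.4700
  k=1: S(1,0) = 27.6678; S(1,1) = 19.9091
  k=2: S(2,0) = 32.6163; S(2,1) = 23.4700; S(2,2) = 16.8885
Terminal payoffs V(N, i) = max(K - S_T, 0):
  V(2,0) = 0.000000; V(2,1) = 0.000000; V(2,2) = 5.281493
Backward induction: V(k, i) = exp(-r*dt) * [p * V(k+1, i) + (1-p) * V(k+1, i+1)]; then take max(V_cont, immediate exercise) for American.
  V(1,0) = exp(-r*dt) * [p*0.000000 + (1-p)*0.000000] = 0.000000; exercise = 0.000000; V(1,0) = max -> 0.000000
  V(1,1) = exp(-r*dt) * [p*0.000000 + (1-p)*5.281493] = 2.373524; exercise = 2.260875; V(1,1) = max -> 2.373524
  V(0,0) = exp(-r*dt) * [p*0.000000 + (1-p)*2.373524] = 1.066671; exercise = 0.000000; V(0,0) = max -> 1.066671


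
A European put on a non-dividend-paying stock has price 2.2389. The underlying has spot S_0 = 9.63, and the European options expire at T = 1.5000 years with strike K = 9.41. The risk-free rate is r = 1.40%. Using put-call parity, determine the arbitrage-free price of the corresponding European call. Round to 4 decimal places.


Answer: Call price = 2.6544

Derivation:
Put-call parity: C - P = S_0 * exp(-qT) - K * exp(-rT).
S_0 * exp(-qT) = 9.6300 * 1.00000000 = 9.63000000
K * exp(-rT) = 9.4100 * 0.97921896 = 9.21445046
C = P + S*exp(-qT) - K*exp(-rT)
C = 2.2389 + 9.63000000 - 9.21445046 = 2.6544


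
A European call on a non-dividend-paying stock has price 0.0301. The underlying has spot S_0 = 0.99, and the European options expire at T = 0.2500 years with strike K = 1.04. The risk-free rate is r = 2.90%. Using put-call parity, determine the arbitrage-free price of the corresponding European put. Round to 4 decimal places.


Answer: Put price = 0.0726

Derivation:
Put-call parity: C - P = S_0 * exp(-qT) - K * exp(-rT).
S_0 * exp(-qT) = 0.9900 * 1.00000000 = 0.99000000
K * exp(-rT) = 1.0400 * 0.99277622 = 1.03248727
P = C - S*exp(-qT) + K*exp(-rT)
P = 0.0301 - 0.99000000 + 1.03248727 = 0.0726


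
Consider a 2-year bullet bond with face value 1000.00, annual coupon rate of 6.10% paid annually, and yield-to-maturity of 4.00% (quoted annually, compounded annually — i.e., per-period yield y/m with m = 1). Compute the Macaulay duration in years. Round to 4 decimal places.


Coupon per period c = face * coupon_rate / m = 61.000000
Periods per year m = 1; per-period yield y/m = 0.040000
Number of cashflows N = 2
Cashflows (t years, CF_t, discount factor 1/(1+y/m)^(m*t), PV):
  t = 1.0000: CF_t = 61.000000, DF = 0.961538, PV = 58.653846
  t = 2.0000: CF_t = 1061.000000, DF = 0.924556, PV = 980.954142
Price P = sum_t PV_t = 1039.607988
Macaulay numerator sum_t t * PV_t:
  t * PV_t at t = 1.0000: 58.653846
  t * PV_t at t = 2.0000: 1961.908284
Macaulay duration D = (sum_t t * PV_t) / P = 2020.562130 / 1039.607988 = 1.943581

Answer: Macaulay duration = 1.9436 years


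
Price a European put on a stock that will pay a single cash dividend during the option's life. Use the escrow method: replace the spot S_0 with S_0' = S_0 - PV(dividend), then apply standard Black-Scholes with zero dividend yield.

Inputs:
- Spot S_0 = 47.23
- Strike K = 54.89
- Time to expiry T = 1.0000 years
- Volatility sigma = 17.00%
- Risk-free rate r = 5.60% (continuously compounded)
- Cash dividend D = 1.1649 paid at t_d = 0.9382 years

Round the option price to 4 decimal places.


PV(D) = D * exp(-r * t_d) = 1.1649 * 0.94881713 = 1.10527707
S_0' = S_0 - PV(D) = 47.2300 - 1.10527707 = 46.12472293
d1 = (ln(S_0'/K) + (r + sigma^2/2)*T) / (sigma*sqrt(T)) = -0.60901228
d2 = d1 - sigma*sqrt(T) = -0.77901228
exp(-rT) = 0.94553914
N(-d1) = 0.72874185; N(-d2) = 0.78201376
P = K * exp(-rT) * N(-d2) - S_0' * N(-d1) = 54.8900 * 0.94553914 * 0.78201376 - 46.12472293 * 0.72874185 = 6.9740

Answer: Price = 6.9740


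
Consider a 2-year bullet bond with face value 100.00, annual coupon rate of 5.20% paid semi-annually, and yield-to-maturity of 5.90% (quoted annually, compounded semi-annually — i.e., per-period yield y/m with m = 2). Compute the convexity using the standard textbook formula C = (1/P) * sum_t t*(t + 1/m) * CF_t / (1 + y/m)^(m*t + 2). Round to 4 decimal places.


Coupon per period c = face * coupon_rate / m = 2.600000
Periods per year m = 2; per-period yield y/m = 0.029500
Number of cashflows N = 4
Cashflows (t years, CF_t, discount factor 1/(1+y/m)^(m*t), PV):
  t = 0.5000: CF_t = 2.600000, DF = 0.971345, PV = 2.525498
  t = 1.0000: CF_t = 2.600000, DF = 0.943512, PV = 2.453130
  t = 1.5000: CF_t = 2.600000, DF = 0.916476, PV = 2.382837
  t = 2.0000: CF_t = 102.600000, DF = 0.890214, PV = 91.335993
Price P = sum_t PV_t = 98.697459
Convexity numerator sum_t t*(t + 1/m) * CF_t / (1+y/m)^(m*t + 2):
  t = 0.5000: term = 1.191418
  t = 1.0000: term = 3.471836
  t = 1.5000: term = 6.744703
  t = 2.0000: term = 430.882900
Convexity = (1/P) * sum = 442.290858 / 98.697459 = 4.481279

Answer: Convexity = 4.4813


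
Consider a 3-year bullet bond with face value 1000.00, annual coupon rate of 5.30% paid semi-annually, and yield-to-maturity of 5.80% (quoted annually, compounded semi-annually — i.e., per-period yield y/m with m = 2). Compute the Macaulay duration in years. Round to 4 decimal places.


Coupon per period c = face * coupon_rate / m = 26.500000
Periods per year m = 2; per-period yield y/m = 0.029000
Number of cashflows N = 6
Cashflows (t years, CF_t, discount factor 1/(1+y/m)^(m*t), PV):
  t = 0.5000: CF_t = 26.500000, DF = 0.971817, PV = 25.753158
  t = 1.0000: CF_t = 26.500000, DF = 0.944429, PV = 25.027365
  t = 1.5000: CF_t = 26.500000, DF = 0.917812, PV = 24.322026
  t = 2.0000: CF_t = 26.500000, DF = 0.891946, PV = 23.636566
  t = 2.5000: CF_t = 26.500000, DF = 0.866808, PV = 22.970423
  t = 3.0000: CF_t = 1026.500000, DF = 0.842379, PV = 864.702481
Price P = sum_t PV_t = 986.412020
Macaulay numerator sum_t t * PV_t:
  t * PV_t at t = 0.5000: 12.876579
  t * PV_t at t = 1.0000: 25.027365
  t * PV_t at t = 1.5000: 36.483039
  t * PV_t at t = 2.0000: 47.273131
  t * PV_t at t = 2.5000: 57.426058
  t * PV_t at t = 3.0000: 2594.107443
Macaulay duration D = (sum_t t * PV_t) / P = 2773.193616 / 986.412020 = 2.811395

Answer: Macaulay duration = 2.8114 years


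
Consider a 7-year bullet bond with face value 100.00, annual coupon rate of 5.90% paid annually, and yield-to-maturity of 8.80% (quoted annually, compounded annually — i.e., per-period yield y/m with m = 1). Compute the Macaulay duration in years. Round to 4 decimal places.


Answer: Macaulay duration = 5.8311 years

Derivation:
Coupon per period c = face * coupon_rate / m = 5.900000
Periods per year m = 1; per-period yield y/m = 0.088000
Number of cashflows N = 7
Cashflows (t years, CF_t, discount factor 1/(1+y/m)^(m*t), PV):
  t = 1.0000: CF_t = 5.900000, DF = 0.919118, PV = 5.422794
  t = 2.0000: CF_t = 5.900000, DF = 0.844777, PV = 4.984186
  t = 3.0000: CF_t = 5.900000, DF = 0.776450, PV = 4.581053
  t = 4.0000: CF_t = 5.900000, DF = 0.713649, PV = 4.210527
  t = 5.0000: CF_t = 5.900000, DF = 0.655927, PV = 3.869969
  t = 6.0000: CF_t = 5.900000, DF = 0.602874, PV = 3.556957
  t = 7.0000: CF_t = 105.900000, DF = 0.554112, PV = 58.680485
Price P = sum_t PV_t = 85.305971
Macaulay numerator sum_t t * PV_t:
  t * PV_t at t = 1.0000: 5.422794
  t * PV_t at t = 2.0000: 9.968372
  t * PV_t at t = 3.0000: 13.743159
  t * PV_t at t = 4.0000: 16.842107
  t * PV_t at t = 5.0000: 19.349847
  t * PV_t at t = 6.0000: 21.341743
  t * PV_t at t = 7.0000: 410.763393
Macaulay duration D = (sum_t t * PV_t) / P = 497.431415 / 85.305971 = 5.831144


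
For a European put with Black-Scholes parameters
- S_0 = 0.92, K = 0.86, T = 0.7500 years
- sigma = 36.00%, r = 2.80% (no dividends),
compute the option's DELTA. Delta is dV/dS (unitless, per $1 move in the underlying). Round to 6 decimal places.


Answer: Delta = -0.330128

Derivation:
d1 = 0.4395601131; d2 = 0.1277909677
phi(d1) = 0.3622049454; exp(-qT) = 1.0000000000; exp(-rT) = 0.9792189646
N(-d1) = 0.3301278675
Delta = -exp(-qT) * N(-d1) = -1.0000000000 * 0.3301278675 = -0.330128


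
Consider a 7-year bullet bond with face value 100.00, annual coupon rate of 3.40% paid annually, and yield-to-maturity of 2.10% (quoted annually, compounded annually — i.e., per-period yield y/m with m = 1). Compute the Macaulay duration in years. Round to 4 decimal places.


Answer: Macaulay duration = 6.3764 years

Derivation:
Coupon per period c = face * coupon_rate / m = 3.400000
Periods per year m = 1; per-period yield y/m = 0.021000
Number of cashflows N = 7
Cashflows (t years, CF_t, discount factor 1/(1+y/m)^(m*t), PV):
  t = 1.0000: CF_t = 3.400000, DF = 0.979432, PV = 3.330069
  t = 2.0000: CF_t = 3.400000, DF = 0.959287, PV = 3.261575
  t = 3.0000: CF_t = 3.400000, DF = 0.939556, PV = 3.194491
  t = 4.0000: CF_t = 3.400000, DF = 0.920231, PV = 3.128787
  t = 5.0000: CF_t = 3.400000, DF = 0.901304, PV = 3.064434
  t = 6.0000: CF_t = 3.400000, DF = 0.882766, PV = 3.001404
  t = 7.0000: CF_t = 103.400000, DF = 0.864609, PV = 89.400582
Price P = sum_t PV_t = 108.381341
Macaulay numerator sum_t t * PV_t:
  t * PV_t at t = 1.0000: 3.330069
  t * PV_t at t = 2.0000: 6.523151
  t * PV_t at t = 3.0000: 9.583473
  t * PV_t at t = 4.0000: 12.515147
  t * PV_t at t = 5.0000: 15.322168
  t * PV_t at t = 6.0000: 18.008424
  t * PV_t at t = 7.0000: 625.804071
Macaulay duration D = (sum_t t * PV_t) / P = 691.086503 / 108.381341 = 6.376434


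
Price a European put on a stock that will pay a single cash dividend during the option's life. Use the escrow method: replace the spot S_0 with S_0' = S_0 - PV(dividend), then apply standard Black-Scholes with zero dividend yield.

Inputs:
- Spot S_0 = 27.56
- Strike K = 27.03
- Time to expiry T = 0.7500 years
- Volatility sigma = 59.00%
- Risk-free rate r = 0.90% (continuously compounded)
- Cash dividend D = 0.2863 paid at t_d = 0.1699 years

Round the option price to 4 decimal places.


PV(D) = D * exp(-r * t_d) = 0.2863 * 0.99847207 = 0.28586255
S_0' = S_0 - PV(D) = 27.5600 - 0.28586255 = 27.27413745
d1 = (ln(S_0'/K) + (r + sigma^2/2)*T) / (sigma*sqrt(T)) = 0.28628558
d2 = d1 - sigma*sqrt(T) = -0.22466941
exp(-rT) = 0.99327273
N(-d1) = 0.38732970; N(-d2) = 0.58888177
P = K * exp(-rT) * N(-d2) - S_0' * N(-d1) = 27.0300 * 0.99327273 * 0.58888177 - 27.27413745 * 0.38732970 = 5.2463

Answer: Price = 5.2463
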